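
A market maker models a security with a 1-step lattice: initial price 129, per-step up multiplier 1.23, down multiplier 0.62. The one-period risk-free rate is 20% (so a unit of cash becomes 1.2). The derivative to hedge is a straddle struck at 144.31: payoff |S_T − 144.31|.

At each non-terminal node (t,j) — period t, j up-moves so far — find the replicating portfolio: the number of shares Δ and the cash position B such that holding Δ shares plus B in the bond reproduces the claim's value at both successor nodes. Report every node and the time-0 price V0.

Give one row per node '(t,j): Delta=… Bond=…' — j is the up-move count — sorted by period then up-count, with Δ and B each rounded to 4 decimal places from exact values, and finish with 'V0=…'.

(0,0): Delta=-0.6350 Bond=95.9327
V0=14.0146

The replicating-portfolio and risk-neutral prices coincide; use p* = (1.2−0.62)/(1.23−0.62) = 0.9508 for the latter.
Terminal payoffs: V(1,0)=64.3300, V(1,1)=14.3600
(0,0): S=129.0000. Δ = (V_up−V_dn)/(S_up−S_dn) = (14.3600−64.3300)/(158.6700−79.9800) = -0.6350. V = [p*·14.3600 + (1−p*)·64.3300]/1.2 = 14.0146. B = V − Δ·S = 95.9327.
Each (Δ,B) replicates both successor values, so the strategy is self-financing and V0 is arbitrage-free.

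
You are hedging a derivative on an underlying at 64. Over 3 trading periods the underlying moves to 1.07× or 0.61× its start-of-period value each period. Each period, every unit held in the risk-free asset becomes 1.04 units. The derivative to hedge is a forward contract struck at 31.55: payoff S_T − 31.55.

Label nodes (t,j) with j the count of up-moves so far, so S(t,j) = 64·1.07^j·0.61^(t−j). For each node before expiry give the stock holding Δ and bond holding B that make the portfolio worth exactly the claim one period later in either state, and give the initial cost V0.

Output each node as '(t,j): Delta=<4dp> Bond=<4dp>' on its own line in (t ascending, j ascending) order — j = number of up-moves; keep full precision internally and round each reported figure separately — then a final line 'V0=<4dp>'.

The replicating-portfolio and risk-neutral prices coincide; use p* = (1.04−0.61)/(1.07−0.61) = 0.9348 for the latter.
Terminal payoffs: V(3,0)=-17.0232, V(3,1)=-6.0686, V(3,2)=13.1469, V(3,3)=46.8528
Node (2,0) S=23.8144: V=(p*·-6.0686+(1−p*)·-17.0232)/1.04=-6.5221; Δ=(-6.0686−-17.0232)/(25.4814−14.5268)=1.0000; B=V−Δ·S=-30.3365
Node (2,1) S=41.7728: V=(p*·13.1469+(1−p*)·-6.0686)/1.04=11.4363; Δ=(13.1469−-6.0686)/(44.6969−25.4814)=1.0000; B=V−Δ·S=-30.3365
Node (2,2) S=73.2736: V=(p*·46.8528+(1−p*)·13.1469)/1.04=42.9371; Δ=(46.8528−13.1469)/(78.4028−44.6969)=1.0000; B=V−Δ·S=-30.3365
Node (1,0) S=39.0400: V=(p*·11.4363+(1−p*)·-6.5221)/1.04=9.8703; Δ=(11.4363−-6.5221)/(41.7728−23.8144)=1.0000; B=V−Δ·S=-29.1697
Node (1,1) S=68.4800: V=(p*·42.9371+(1−p*)·11.4363)/1.04=39.3103; Δ=(42.9371−11.4363)/(73.2736−41.7728)=1.0000; B=V−Δ·S=-29.1697
Node (0,0) S=64.0000: V=(p*·39.3103+(1−p*)·9.8703)/1.04=35.9522; Δ=(39.3103−9.8703)/(68.4800−39.0400)=1.0000; B=V−Δ·S=-28.0478
Root portfolio cost Δ·64+B reproduces V0=35.9522.

(0,0): Delta=1.0000 Bond=-28.0478
(1,0): Delta=1.0000 Bond=-29.1697
(1,1): Delta=1.0000 Bond=-29.1697
(2,0): Delta=1.0000 Bond=-30.3365
(2,1): Delta=1.0000 Bond=-30.3365
(2,2): Delta=1.0000 Bond=-30.3365
V0=35.9522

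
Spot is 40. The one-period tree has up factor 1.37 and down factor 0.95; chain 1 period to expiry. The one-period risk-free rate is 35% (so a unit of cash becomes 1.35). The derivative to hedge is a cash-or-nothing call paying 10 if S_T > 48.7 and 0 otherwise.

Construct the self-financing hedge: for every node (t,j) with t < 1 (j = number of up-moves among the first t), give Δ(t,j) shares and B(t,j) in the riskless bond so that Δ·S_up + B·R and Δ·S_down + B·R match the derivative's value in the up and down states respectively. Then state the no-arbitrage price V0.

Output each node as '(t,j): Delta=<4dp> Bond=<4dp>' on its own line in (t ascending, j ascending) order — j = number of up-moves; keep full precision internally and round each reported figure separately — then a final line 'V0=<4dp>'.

(0,0): Delta=0.5952 Bond=-16.7549
V0=7.0547

Risk-neutral probability p* = (R−d)/(u−d) = (1.35−0.95)/(1.37−0.95) = 0.9524.
Terminal values V(1,·): V(1,0)=0.0000, V(1,1)=10.0000
Node (0,0) S=40.0000: V=(p*·10.0000+(1−p*)·0.0000)/1.35=7.0547; Δ=(10.0000−0.0000)/(54.8000−38.0000)=0.5952; B=V−Δ·S=-16.7549
Each (Δ,B) replicates both successor values, so the strategy is self-financing and V0 is arbitrage-free.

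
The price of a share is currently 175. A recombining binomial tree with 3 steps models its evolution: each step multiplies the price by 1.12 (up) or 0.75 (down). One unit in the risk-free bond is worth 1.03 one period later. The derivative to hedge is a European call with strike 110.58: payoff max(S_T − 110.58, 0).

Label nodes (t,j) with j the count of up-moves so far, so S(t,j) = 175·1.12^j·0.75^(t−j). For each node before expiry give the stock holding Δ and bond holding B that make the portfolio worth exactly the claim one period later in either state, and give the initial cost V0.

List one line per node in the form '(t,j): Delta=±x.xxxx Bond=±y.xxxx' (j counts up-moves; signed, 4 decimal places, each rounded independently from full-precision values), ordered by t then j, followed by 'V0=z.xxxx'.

(0,0): Delta=0.9669 Bond=-94.8723
(1,0): Delta=0.8179 Bond=-78.1659
(1,1): Delta=0.9989 Bond=-104.0032
(2,0): Delta=0.0000 Bond=0.0000
(2,1): Delta=0.9939 Bond=-106.3894
(2,2): Delta=1.0000 Bond=-107.3592
V0=74.3283

Since d<R<u, set p* = (R−d)/(u−d) = 0.7568; price each node as the discounted p*-expectation of its children.
Payoff layer (t=3): V(3,0)=0.0000, V(3,1)=0.0000, V(3,2)=54.0600, V(3,3)=135.2824
Node (2,0) S=98.4375: V=(p*·0.0000+(1−p*)·0.0000)/1.03=0.0000; Δ=(0.0000−0.0000)/(110.2500−73.8281)=0.0000; B=V−Δ·S=0.0000
Node (2,1) S=147.0000: V=(p*·54.0600+(1−p*)·0.0000)/1.03=39.7187; Δ=(54.0600−0.0000)/(164.6400−110.2500)=0.9939; B=V−Δ·S=-106.3894
Node (2,2) S=219.5200: V=(p*·135.2824+(1−p*)·54.0600)/1.03=112.1608; Δ=(135.2824−54.0600)/(245.8624−164.6400)=1.0000; B=V−Δ·S=-107.3592
Node (1,0) S=131.2500: V=(p*·39.7187+(1−p*)·0.0000)/1.03=29.1819; Δ=(39.7187−0.0000)/(147.0000−98.4375)=0.8179; B=V−Δ·S=-78.1659
Node (1,1) S=196.0000: V=(p*·112.1608+(1−p*)·39.7187)/1.03=91.7861; Δ=(112.1608−39.7187)/(219.5200−147.0000)=0.9989; B=V−Δ·S=-104.0032
Node (0,0) S=175.0000: V=(p*·91.7861+(1−p*)·29.1819)/1.03=74.3283; Δ=(91.7861−29.1819)/(196.0000−131.2500)=0.9669; B=V−Δ·S=-94.8723
The time-0 hedge costs 74.3283, which is the no-arbitrage price.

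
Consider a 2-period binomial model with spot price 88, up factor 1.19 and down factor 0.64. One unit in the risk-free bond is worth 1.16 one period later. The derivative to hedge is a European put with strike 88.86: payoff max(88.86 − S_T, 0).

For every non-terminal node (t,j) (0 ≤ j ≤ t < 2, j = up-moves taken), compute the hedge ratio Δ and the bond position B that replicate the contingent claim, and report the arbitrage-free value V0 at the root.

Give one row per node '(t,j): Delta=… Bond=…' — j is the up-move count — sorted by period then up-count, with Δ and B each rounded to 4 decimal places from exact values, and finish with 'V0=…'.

Under the risk-neutral measure, an up-move has probability p* = (R−d)/(u−d) = 0.9455 and values discount at R = 1.16.
Terminal payoffs: V(2,0)=52.8152, V(2,1)=21.8392, V(2,2)=0.0000
Node (1,0) S=56.3200: V=(p*·21.8392+(1−p*)·52.8152)/1.16=20.2834; Δ=(21.8392−52.8152)/(67.0208−36.0448)=-1.0000; B=V−Δ·S=76.6034
Node (1,1) S=104.7200: V=(p*·0.0000+(1−p*)·21.8392)/1.16=1.0269; Δ=(0.0000−21.8392)/(124.6168−67.0208)=-0.3792; B=V−Δ·S=40.7346
Node (0,0) S=88.0000: V=(p*·1.0269+(1−p*)·20.2834)/1.16=1.7908; Δ=(1.0269−20.2834)/(104.7200−56.3200)=-0.3979; B=V−Δ·S=36.8026
The time-0 hedge costs 1.7908, which is the no-arbitrage price.

(0,0): Delta=-0.3979 Bond=36.8026
(1,0): Delta=-1.0000 Bond=76.6034
(1,1): Delta=-0.3792 Bond=40.7346
V0=1.7908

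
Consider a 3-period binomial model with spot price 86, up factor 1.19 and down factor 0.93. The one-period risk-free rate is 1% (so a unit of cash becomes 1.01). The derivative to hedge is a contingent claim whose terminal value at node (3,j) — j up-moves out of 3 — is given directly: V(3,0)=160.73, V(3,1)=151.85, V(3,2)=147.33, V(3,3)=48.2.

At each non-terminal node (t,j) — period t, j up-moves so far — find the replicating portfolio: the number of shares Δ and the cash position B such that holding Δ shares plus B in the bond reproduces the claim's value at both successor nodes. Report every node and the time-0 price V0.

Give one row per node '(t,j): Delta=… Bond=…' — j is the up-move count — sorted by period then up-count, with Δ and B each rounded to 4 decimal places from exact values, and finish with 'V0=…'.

Under the risk-neutral measure, an up-move has probability p* = (R−d)/(u−d) = 0.3077 and values discount at R = 1.01.
Terminal values V(3,·): V(3,0)=160.7300, V(3,1)=151.8500, V(3,2)=147.3300, V(3,3)=48.2000
Node (2,0) S=74.3814: V=(p*·151.8500+(1−p*)·160.7300)/1.01=156.4334; Δ=(151.8500−160.7300)/(88.5139−69.1747)=-0.4592; B=V−Δ·S=190.5872
Node (2,1) S=95.1762: V=(p*·147.3300+(1−p*)·151.8500)/1.01=148.9695; Δ=(147.3300−151.8500)/(113.2597−88.5139)=-0.1827; B=V−Δ·S=166.3542
Node (2,2) S=121.7846: V=(p*·48.2000+(1−p*)·147.3300)/1.01=115.6717; Δ=(48.2000−147.3300)/(144.9237−113.2597)=-3.1307; B=V−Δ·S=496.9410
Node (1,0) S=79.9800: V=(p*·148.9695+(1−p*)·156.4334)/1.01=152.6107; Δ=(148.9695−156.4334)/(95.1762−74.3814)=-0.3589; B=V−Δ·S=181.3177
Node (1,1) S=102.3400: V=(p*·115.6717+(1−p*)·148.9695)/1.01=137.3506; Δ=(115.6717−148.9695)/(121.7846−95.1762)=-1.2514; B=V−Δ·S=265.4190
Node (0,0) S=86.0000: V=(p*·137.3506+(1−p*)·152.6107)/1.01=146.4508; Δ=(137.3506−152.6107)/(102.3400−79.9800)=-0.6825; B=V−Δ·S=205.1436
Each (Δ,B) replicates both successor values, so the strategy is self-financing and V0 is arbitrage-free.

(0,0): Delta=-0.6825 Bond=205.1436
(1,0): Delta=-0.3589 Bond=181.3177
(1,1): Delta=-1.2514 Bond=265.4190
(2,0): Delta=-0.4592 Bond=190.5872
(2,1): Delta=-0.1827 Bond=166.3542
(2,2): Delta=-3.1307 Bond=496.9410
V0=146.4508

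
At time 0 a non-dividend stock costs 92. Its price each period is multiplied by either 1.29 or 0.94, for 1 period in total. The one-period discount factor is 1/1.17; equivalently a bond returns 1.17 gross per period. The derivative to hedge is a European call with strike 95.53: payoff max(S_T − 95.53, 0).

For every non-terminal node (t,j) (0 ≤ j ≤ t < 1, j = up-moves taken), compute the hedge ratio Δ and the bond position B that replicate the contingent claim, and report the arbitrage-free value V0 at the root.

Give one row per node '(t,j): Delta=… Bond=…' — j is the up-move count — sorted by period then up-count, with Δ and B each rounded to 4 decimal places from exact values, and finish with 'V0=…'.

Since d<R<u, set p* = (R−d)/(u−d) = 0.6571; price each node as the discounted p*-expectation of its children.
Payoff layer (t=1): V(1,0)=0.0000, V(1,1)=23.1500
(0,0): S=92.0000. Δ = (V_up−V_dn)/(S_up−S_dn) = (23.1500−0.0000)/(118.6800−86.4800) = 0.7189. V = [p*·23.1500 + (1−p*)·0.0000]/1.17 = 13.0024. B = V − Δ·S = -53.1404.
Each (Δ,B) replicates both successor values, so the strategy is self-financing and V0 is arbitrage-free.

(0,0): Delta=0.7189 Bond=-53.1404
V0=13.0024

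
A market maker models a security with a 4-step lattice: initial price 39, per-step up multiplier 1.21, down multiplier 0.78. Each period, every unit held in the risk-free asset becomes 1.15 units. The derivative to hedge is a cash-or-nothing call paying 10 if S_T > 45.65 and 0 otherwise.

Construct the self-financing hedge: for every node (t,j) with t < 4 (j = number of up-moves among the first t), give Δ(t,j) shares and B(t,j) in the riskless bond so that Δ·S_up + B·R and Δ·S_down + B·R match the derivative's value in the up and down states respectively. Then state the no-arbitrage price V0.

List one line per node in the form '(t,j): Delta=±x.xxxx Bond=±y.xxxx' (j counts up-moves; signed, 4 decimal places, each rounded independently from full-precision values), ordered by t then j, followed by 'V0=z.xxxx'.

Under the risk-neutral measure, an up-move has probability p* = (R−d)/(u−d) = 0.8605 and values discount at R = 1.15.
Terminal payoffs: V(4,0)=0.0000, V(4,1)=0.0000, V(4,2)=0.0000, V(4,3)=10.0000, V(4,4)=10.0000
(3,0): S=18.5075. Δ = (V_up−V_dn)/(S_up−S_dn) = (0.0000−0.0000)/(22.3941−14.4359) = 0.0000. V = [p*·0.0000 + (1−p*)·0.0000]/1.15 = 0.0000. B = V − Δ·S = 0.0000.
(3,1): S=28.7104. Δ = (V_up−V_dn)/(S_up−S_dn) = (0.0000−0.0000)/(34.7396−22.3941) = 0.0000. V = [p*·0.0000 + (1−p*)·0.0000]/1.15 = 0.0000. B = V − Δ·S = 0.0000.
(3,2): S=44.5379. Δ = (V_up−V_dn)/(S_up−S_dn) = (10.0000−0.0000)/(53.8909−34.7396) = 0.5222. V = [p*·10.0000 + (1−p*)·0.0000]/1.15 = 7.4823. B = V − Δ·S = -15.7735.
(3,3): S=69.0909. Δ = (V_up−V_dn)/(S_up−S_dn) = (10.0000−10.0000)/(83.6000−53.8909) = 0.0000. V = [p*·10.0000 + (1−p*)·10.0000]/1.15 = 8.6957. B = V − Δ·S = 8.6957.
(2,0): S=23.7276. Δ = (V_up−V_dn)/(S_up−S_dn) = (0.0000−0.0000)/(28.7104−18.5075) = 0.0000. V = [p*·0.0000 + (1−p*)·0.0000]/1.15 = 0.0000. B = V − Δ·S = 0.0000.
(2,1): S=36.8082. Δ = (V_up−V_dn)/(S_up−S_dn) = (7.4823−0.0000)/(44.5379−28.7104) = 0.4727. V = [p*·7.4823 + (1−p*)·0.0000]/1.15 = 5.5985. B = V − Δ·S = -11.8022.
(2,2): S=57.0999. Δ = (V_up−V_dn)/(S_up−S_dn) = (8.6957−7.4823)/(69.0909−44.5379) = 0.0494. V = [p*·8.6957 + (1−p*)·7.4823]/1.15 = 7.4142. B = V − Δ·S = 4.5925.
(1,0): S=30.4200. Δ = (V_up−V_dn)/(S_up−S_dn) = (5.5985−0.0000)/(36.8082−23.7276) = 0.4280. V = [p*·5.5985 + (1−p*)·0.0000]/1.15 = 4.1890. B = V − Δ·S = -8.8308.
(1,1): S=47.1900. Δ = (V_up−V_dn)/(S_up−S_dn) = (7.4142−5.5985)/(57.0999−36.8082) = 0.0895. V = [p*·7.4142 + (1−p*)·5.5985]/1.15 = 6.2268. B = V − Δ·S = 2.0042.
(0,0): S=39.0000. Δ = (V_up−V_dn)/(S_up−S_dn) = (6.2268−4.1890)/(47.1900−30.4200) = 0.1215. V = [p*·6.2268 + (1−p*)·4.1890]/1.15 = 5.1674. B = V − Δ·S = 0.4281.
Check: Δ(0,0)·S0 + B(0,0) = 5.1674 = V0.

(0,0): Delta=0.1215 Bond=0.4281
(1,0): Delta=0.4280 Bond=-8.8308
(1,1): Delta=0.0895 Bond=2.0042
(2,0): Delta=0.0000 Bond=0.0000
(2,1): Delta=0.4727 Bond=-11.8022
(2,2): Delta=0.0494 Bond=4.5925
(3,0): Delta=0.0000 Bond=0.0000
(3,1): Delta=0.0000 Bond=0.0000
(3,2): Delta=0.5222 Bond=-15.7735
(3,3): Delta=0.0000 Bond=8.6957
V0=5.1674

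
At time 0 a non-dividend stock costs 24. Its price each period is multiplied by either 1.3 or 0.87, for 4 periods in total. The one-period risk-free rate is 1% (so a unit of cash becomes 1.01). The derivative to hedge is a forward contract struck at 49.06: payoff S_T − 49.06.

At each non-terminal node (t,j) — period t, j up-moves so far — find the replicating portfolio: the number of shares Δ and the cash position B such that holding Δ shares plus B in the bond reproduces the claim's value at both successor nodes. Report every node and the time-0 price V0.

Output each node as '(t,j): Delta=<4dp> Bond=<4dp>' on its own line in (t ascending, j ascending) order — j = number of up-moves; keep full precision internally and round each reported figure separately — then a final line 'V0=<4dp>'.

(0,0): Delta=1.0000 Bond=-47.1457
(1,0): Delta=1.0000 Bond=-47.6172
(1,1): Delta=1.0000 Bond=-47.6172
(2,0): Delta=1.0000 Bond=-48.0933
(2,1): Delta=1.0000 Bond=-48.0933
(2,2): Delta=1.0000 Bond=-48.0933
(3,0): Delta=1.0000 Bond=-48.5743
(3,1): Delta=1.0000 Bond=-48.5743
(3,2): Delta=1.0000 Bond=-48.5743
(3,3): Delta=1.0000 Bond=-48.5743
V0=-23.1457

Risk-neutral probability p* = (R−d)/(u−d) = (1.01−0.87)/(1.3−0.87) = 0.3256.
Terminal values V(4,·): V(4,0)=-35.3105, V(4,1)=-28.5147, V(4,2)=-18.3601, V(4,3)=-3.1866, V(4,4)=19.4864
Node (3,0) S=15.8041: V=(p*·-28.5147+(1−p*)·-35.3105)/1.01=-32.7702; Δ=(-28.5147−-35.3105)/(20.5453−13.7495)=1.0000; B=V−Δ·S=-48.5743
Node (3,1) S=23.6153: V=(p*·-18.3601+(1−p*)·-28.5147)/1.01=-24.9590; Δ=(-18.3601−-28.5147)/(30.6999−20.5453)=1.0000; B=V−Δ·S=-48.5743
Node (3,2) S=35.2872: V=(p*·-3.1866+(1−p*)·-18.3601)/1.01=-13.2871; Δ=(-3.1866−-18.3601)/(45.8734−30.6999)=1.0000; B=V−Δ·S=-48.5743
Node (3,3) S=52.7280: V=(p*·19.4864+(1−p*)·-3.1866)/1.01=4.1537; Δ=(19.4864−-3.1866)/(68.5464−45.8734)=1.0000; B=V−Δ·S=-48.5743
Node (2,0) S=18.1656: V=(p*·-24.9590+(1−p*)·-32.7702)/1.01=-29.9277; Δ=(-24.9590−-32.7702)/(23.6153−15.8041)=1.0000; B=V−Δ·S=-48.0933
Node (2,1) S=27.1440: V=(p*·-13.2871+(1−p*)·-24.9590)/1.01=-20.9493; Δ=(-13.2871−-24.9590)/(35.2872−23.6153)=1.0000; B=V−Δ·S=-48.0933
Node (2,2) S=40.5600: V=(p*·4.1537+(1−p*)·-13.2871)/1.01=-7.5333; Δ=(4.1537−-13.2871)/(52.7280−35.2872)=1.0000; B=V−Δ·S=-48.0933
Node (1,0) S=20.8800: V=(p*·-20.9493+(1−p*)·-29.9277)/1.01=-26.7372; Δ=(-20.9493−-29.9277)/(27.1440−18.1656)=1.0000; B=V−Δ·S=-47.6172
Node (1,1) S=31.2000: V=(p*·-7.5333+(1−p*)·-20.9493)/1.01=-16.4172; Δ=(-7.5333−-20.9493)/(40.5600−27.1440)=1.0000; B=V−Δ·S=-47.6172
Node (0,0) S=24.0000: V=(p*·-16.4172+(1−p*)·-26.7372)/1.01=-23.1457; Δ=(-16.4172−-26.7372)/(31.2000−20.8800)=1.0000; B=V−Δ·S=-47.1457
The time-0 hedge costs -23.1457, which is the no-arbitrage price.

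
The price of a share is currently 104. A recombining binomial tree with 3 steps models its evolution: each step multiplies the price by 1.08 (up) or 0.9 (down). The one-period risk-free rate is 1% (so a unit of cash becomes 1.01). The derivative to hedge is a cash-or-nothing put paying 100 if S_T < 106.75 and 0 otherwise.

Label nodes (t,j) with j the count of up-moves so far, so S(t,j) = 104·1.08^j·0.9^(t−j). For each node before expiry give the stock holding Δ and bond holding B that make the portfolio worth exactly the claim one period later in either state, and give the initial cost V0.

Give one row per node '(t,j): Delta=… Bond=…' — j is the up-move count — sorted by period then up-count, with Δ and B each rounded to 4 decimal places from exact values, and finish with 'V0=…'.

(0,0): Delta=-2.4890 Bond=291.4766
(1,0): Delta=-3.5913 Bond=397.5645
(1,1): Delta=-1.9045 Bond=228.7357
(2,0): Delta=0.0000 Bond=99.0099
(2,1): Delta=-5.4958 Bond=594.0594
(2,2): Delta=0.0000 Bond=0.0000
V0=32.6193

No-arbitrage ⇒ martingale measure with p* = (R−d)/(u−d) = 0.6111.
Terminal payoffs: V(3,0)=100.0000, V(3,1)=100.0000, V(3,2)=0.0000, V(3,3)=0.0000
(2,0): S=84.2400. Δ = (V_up−V_dn)/(S_up−S_dn) = (100.0000−100.0000)/(90.9792−75.8160) = 0.0000. V = [p*·100.0000 + (1−p*)·100.0000]/1.01 = 99.0099. B = V − Δ·S = 99.0099.
(2,1): S=101.0880. Δ = (V_up−V_dn)/(S_up−S_dn) = (0.0000−100.0000)/(109.1750−90.9792) = -5.4958. V = [p*·0.0000 + (1−p*)·100.0000]/1.01 = 38.5039. B = V − Δ·S = 594.0594.
(2,2): S=121.3056. Δ = (V_up−V_dn)/(S_up−S_dn) = (0.0000−0.0000)/(131.0100−109.1750) = 0.0000. V = [p*·0.0000 + (1−p*)·0.0000]/1.01 = 0.0000. B = V − Δ·S = 0.0000.
(1,0): S=93.6000. Δ = (V_up−V_dn)/(S_up−S_dn) = (38.5039−99.0099)/(101.0880−84.2400) = -3.5913. V = [p*·38.5039 + (1−p*)·99.0099]/1.01 = 61.4198. B = V − Δ·S = 397.5645.
(1,1): S=112.3200. Δ = (V_up−V_dn)/(S_up−S_dn) = (0.0000−38.5039)/(121.3056−101.0880) = -1.9045. V = [p*·0.0000 + (1−p*)·38.5039]/1.01 = 14.8255. B = V − Δ·S = 228.7357.
(0,0): S=104.0000. Δ = (V_up−V_dn)/(S_up−S_dn) = (14.8255−61.4198)/(112.3200−93.6000) = -2.4890. V = [p*·14.8255 + (1−p*)·61.4198]/1.01 = 32.6193. B = V − Δ·S = 291.4766.
Root portfolio cost Δ·104+B reproduces V0=32.6193.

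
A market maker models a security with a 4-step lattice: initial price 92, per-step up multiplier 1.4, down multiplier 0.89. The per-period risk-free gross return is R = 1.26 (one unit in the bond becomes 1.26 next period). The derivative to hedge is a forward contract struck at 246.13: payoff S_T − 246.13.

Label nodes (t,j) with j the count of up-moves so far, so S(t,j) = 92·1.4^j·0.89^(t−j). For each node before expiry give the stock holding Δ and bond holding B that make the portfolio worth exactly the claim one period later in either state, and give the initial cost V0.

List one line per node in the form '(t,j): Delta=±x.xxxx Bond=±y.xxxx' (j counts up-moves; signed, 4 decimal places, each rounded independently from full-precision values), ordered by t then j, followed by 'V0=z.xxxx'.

(0,0): Delta=1.0000 Bond=-97.6523
(1,0): Delta=1.0000 Bond=-123.0419
(1,1): Delta=1.0000 Bond=-123.0419
(2,0): Delta=1.0000 Bond=-155.0328
(2,1): Delta=1.0000 Bond=-155.0328
(2,2): Delta=1.0000 Bond=-155.0328
(3,0): Delta=1.0000 Bond=-195.3413
(3,1): Delta=1.0000 Bond=-195.3413
(3,2): Delta=1.0000 Bond=-195.3413
(3,3): Delta=1.0000 Bond=-195.3413
V0=-5.6523

Risk-neutral probability p* = (R−d)/(u−d) = (1.26−0.89)/(1.4−0.89) = 0.7255.
At expiry t=4: V(4,0)=-188.4071, V(4,1)=-155.3300, V(4,2)=-103.2985, V(4,3)=-21.4513, V(4,4)=107.2972
Node (3,0) S=64.8571: V=(p*·-155.3300+(1−p*)·-188.4071)/1.26=-130.4841; Δ=(-155.3300−-188.4071)/(90.8000−57.7229)=1.0000; B=V−Δ·S=-195.3413
Node (3,1) S=102.0225: V=(p*·-103.2985+(1−p*)·-155.3300)/1.26=-93.3188; Δ=(-103.2985−-155.3300)/(142.8315−90.8000)=1.0000; B=V−Δ·S=-195.3413
Node (3,2) S=160.4848: V=(p*·-21.4513+(1−p*)·-103.2985)/1.26=-34.8565; Δ=(-21.4513−-103.2985)/(224.6787−142.8315)=1.0000; B=V−Δ·S=-195.3413
Node (3,3) S=252.4480: V=(p*·107.2972+(1−p*)·-21.4513)/1.26=57.1067; Δ=(107.2972−-21.4513)/(353.4272−224.6787)=1.0000; B=V−Δ·S=-195.3413
Node (2,0) S=72.8732: V=(p*·-93.3188+(1−p*)·-130.4841)/1.26=-82.1596; Δ=(-93.3188−-130.4841)/(102.0225−64.8571)=1.0000; B=V−Δ·S=-155.0328
Node (2,1) S=114.6320: V=(p*·-34.8565+(1−p*)·-93.3188)/1.26=-40.4008; Δ=(-34.8565−-93.3188)/(160.4848−102.0225)=1.0000; B=V−Δ·S=-155.0328
Node (2,2) S=180.3200: V=(p*·57.1067+(1−p*)·-34.8565)/1.26=25.2872; Δ=(57.1067−-34.8565)/(252.4480−160.4848)=1.0000; B=V−Δ·S=-155.0328
Node (1,0) S=81.8800: V=(p*·-40.4008+(1−p*)·-82.1596)/1.26=-41.1619; Δ=(-40.4008−-82.1596)/(114.6320−72.8732)=1.0000; B=V−Δ·S=-123.0419
Node (1,1) S=128.8000: V=(p*·25.2872+(1−p*)·-40.4008)/1.26=5.7581; Δ=(25.2872−-40.4008)/(180.3200−114.6320)=1.0000; B=V−Δ·S=-123.0419
Node (0,0) S=92.0000: V=(p*·5.7581+(1−p*)·-41.1619)/1.26=-5.6523; Δ=(5.7581−-41.1619)/(128.8000−81.8800)=1.0000; B=V−Δ·S=-97.6523
Check: Δ(0,0)·S0 + B(0,0) = -5.6523 = V0.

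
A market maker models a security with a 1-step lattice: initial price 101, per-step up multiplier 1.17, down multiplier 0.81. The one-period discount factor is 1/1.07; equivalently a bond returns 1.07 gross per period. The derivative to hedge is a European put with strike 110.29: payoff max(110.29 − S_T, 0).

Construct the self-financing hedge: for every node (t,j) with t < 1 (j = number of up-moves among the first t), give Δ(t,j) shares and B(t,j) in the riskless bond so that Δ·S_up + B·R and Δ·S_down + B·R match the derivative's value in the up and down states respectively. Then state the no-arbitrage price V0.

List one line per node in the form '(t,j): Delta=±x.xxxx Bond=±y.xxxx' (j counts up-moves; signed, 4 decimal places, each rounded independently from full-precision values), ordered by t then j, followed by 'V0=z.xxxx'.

(0,0): Delta=-0.7833 Bond=86.5047
V0=7.3936

The replicating-portfolio and risk-neutral prices coincide; use p* = (1.07−0.81)/(1.17−0.81) = 0.7222 for the latter.
Terminal values V(1,·): V(1,0)=28.4800, V(1,1)=0.0000
(0,0): S=101.0000. Δ = (V_up−V_dn)/(S_up−S_dn) = (0.0000−28.4800)/(118.1700−81.8100) = -0.7833. V = [p*·0.0000 + (1−p*)·28.4800]/1.07 = 7.3936. B = V − Δ·S = 86.5047.
Check: Δ(0,0)·S0 + B(0,0) = 7.3936 = V0.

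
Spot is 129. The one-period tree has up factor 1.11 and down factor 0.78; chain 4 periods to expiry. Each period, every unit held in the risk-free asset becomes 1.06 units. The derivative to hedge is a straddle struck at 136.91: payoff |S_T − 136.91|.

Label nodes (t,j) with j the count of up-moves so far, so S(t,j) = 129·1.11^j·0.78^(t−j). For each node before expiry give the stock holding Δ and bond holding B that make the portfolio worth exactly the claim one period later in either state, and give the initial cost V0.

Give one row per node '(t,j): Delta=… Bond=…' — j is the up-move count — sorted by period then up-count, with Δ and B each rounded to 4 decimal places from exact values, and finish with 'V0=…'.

The replicating-portfolio and risk-neutral prices coincide; use p* = (1.06−0.78)/(1.11−0.78) = 0.8485 for the latter.
Terminal values V(4,·): V(4,0)=89.1606, V(4,1)=68.9589, V(4,2)=40.2104, V(4,3)=0.7010, V(4,4)=58.9211
(3,0): S=61.2172. Δ = (V_up−V_dn)/(S_up−S_dn) = (68.9589−89.1606)/(67.9511−47.7494) = -1.0000. V = [p*·68.9589 + (1−p*)·89.1606]/1.06 = 67.9432. B = V − Δ·S = 129.1604.
(3,1): S=87.1168. Δ = (V_up−V_dn)/(S_up−S_dn) = (40.2104−68.9589)/(96.6996−67.9511) = -1.0000. V = [p*·40.2104 + (1−p*)·68.9589]/1.06 = 42.0436. B = V − Δ·S = 129.1604.
(3,2): S=123.9739. Δ = (V_up−V_dn)/(S_up−S_dn) = (0.7010−40.2104)/(137.6110−96.6996) = -0.9657. V = [p*·0.7010 + (1−p*)·40.2104]/1.06 = 6.3088. B = V − Δ·S = 126.0340.
(3,3): S=176.4244. Δ = (V_up−V_dn)/(S_up−S_dn) = (58.9211−0.7010)/(195.8311−137.6110) = 1.0000. V = [p*·58.9211 + (1−p*)·0.7010]/1.06 = 47.2640. B = V − Δ·S = -129.1604.
(2,0): S=78.4836. Δ = (V_up−V_dn)/(S_up−S_dn) = (42.0436−67.9432)/(87.1168−61.2172) = -1.0000. V = [p*·42.0436 + (1−p*)·67.9432]/1.06 = 43.3658. B = V − Δ·S = 121.8494.
(2,1): S=111.6882. Δ = (V_up−V_dn)/(S_up−S_dn) = (6.3088−42.0436)/(123.9739−87.1168) = -0.9696. V = [p*·6.3088 + (1−p*)·42.0436]/1.06 = 11.0596. B = V − Δ·S = 119.3469.
(2,2): S=158.9409. Δ = (V_up−V_dn)/(S_up−S_dn) = (47.2640−6.3088)/(176.4244−123.9739) = 0.7808. V = [p*·47.2640 + (1−p*)·6.3088]/1.06 = 38.7346. B = V − Δ·S = -85.3722.
(1,0): S=100.6200. Δ = (V_up−V_dn)/(S_up−S_dn) = (11.0596−43.3658)/(111.6882−78.4836) = -0.9729. V = [p*·11.0596 + (1−p*)·43.3658]/1.06 = 15.0514. B = V − Δ·S = 112.9491.
(1,1): S=143.1900. Δ = (V_up−V_dn)/(S_up−S_dn) = (38.7346−11.0596)/(158.9409−111.6882) = 0.5857. V = [p*·38.7346 + (1−p*)·11.0596]/1.06 = 32.5862. B = V − Δ·S = -51.2775.
(0,0): S=129.0000. Δ = (V_up−V_dn)/(S_up−S_dn) = (32.5862−15.0514)/(143.1900−100.6200) = 0.4119. V = [p*·32.5862 + (1−p*)·15.0514]/1.06 = 28.2353. B = V − Δ·S = -24.9007.
Root portfolio cost Δ·129+B reproduces V0=28.2353.

(0,0): Delta=0.4119 Bond=-24.9007
(1,0): Delta=-0.9729 Bond=112.9491
(1,1): Delta=0.5857 Bond=-51.2775
(2,0): Delta=-1.0000 Bond=121.8494
(2,1): Delta=-0.9696 Bond=119.3469
(2,2): Delta=0.7808 Bond=-85.3722
(3,0): Delta=-1.0000 Bond=129.1604
(3,1): Delta=-1.0000 Bond=129.1604
(3,2): Delta=-0.9657 Bond=126.0340
(3,3): Delta=1.0000 Bond=-129.1604
V0=28.2353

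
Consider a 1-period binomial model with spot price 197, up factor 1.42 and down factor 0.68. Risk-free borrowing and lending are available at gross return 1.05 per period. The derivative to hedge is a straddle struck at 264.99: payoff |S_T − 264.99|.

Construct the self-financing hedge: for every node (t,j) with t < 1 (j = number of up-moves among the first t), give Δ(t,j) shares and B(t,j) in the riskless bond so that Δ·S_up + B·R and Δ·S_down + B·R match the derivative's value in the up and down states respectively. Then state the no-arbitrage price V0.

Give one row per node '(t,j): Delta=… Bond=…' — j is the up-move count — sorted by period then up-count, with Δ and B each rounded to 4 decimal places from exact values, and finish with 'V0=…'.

(0,0): Delta=-0.7976 Bond=226.5542
V0=69.4190

Since d<R<u, set p* = (R−d)/(u−d) = 0.5000; price each node as the discounted p*-expectation of its children.
Payoff layer (t=1): V(1,0)=131.0300, V(1,1)=14.7500
(0,0): S=197.0000. Δ = (V_up−V_dn)/(S_up−S_dn) = (14.7500−131.0300)/(279.7400−133.9600) = -0.7976. V = [p*·14.7500 + (1−p*)·131.0300]/1.05 = 69.4190. B = V − Δ·S = 226.5542.
Root portfolio cost Δ·197+B reproduces V0=69.4190.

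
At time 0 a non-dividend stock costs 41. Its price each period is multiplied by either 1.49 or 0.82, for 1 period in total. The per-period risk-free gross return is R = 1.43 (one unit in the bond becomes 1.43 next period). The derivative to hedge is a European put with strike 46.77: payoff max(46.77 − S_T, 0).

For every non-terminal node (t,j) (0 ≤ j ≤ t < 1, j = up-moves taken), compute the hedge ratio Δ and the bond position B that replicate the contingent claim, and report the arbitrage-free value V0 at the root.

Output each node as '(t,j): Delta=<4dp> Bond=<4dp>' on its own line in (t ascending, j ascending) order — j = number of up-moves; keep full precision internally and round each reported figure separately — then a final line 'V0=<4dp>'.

Under the risk-neutral measure, an up-move has probability p* = (R−d)/(u−d) = 0.9104 and values discount at R = 1.43.
At expiry t=1: V(1,0)=13.1500, V(1,1)=0.0000
Node (0,0) S=41.0000: V=(p*·0.0000+(1−p*)·13.1500)/1.43=0.8235; Δ=(0.0000−13.1500)/(61.0900−33.6200)=-0.4787; B=V−Δ·S=20.4504
Root portfolio cost Δ·41+B reproduces V0=0.8235.

(0,0): Delta=-0.4787 Bond=20.4504
V0=0.8235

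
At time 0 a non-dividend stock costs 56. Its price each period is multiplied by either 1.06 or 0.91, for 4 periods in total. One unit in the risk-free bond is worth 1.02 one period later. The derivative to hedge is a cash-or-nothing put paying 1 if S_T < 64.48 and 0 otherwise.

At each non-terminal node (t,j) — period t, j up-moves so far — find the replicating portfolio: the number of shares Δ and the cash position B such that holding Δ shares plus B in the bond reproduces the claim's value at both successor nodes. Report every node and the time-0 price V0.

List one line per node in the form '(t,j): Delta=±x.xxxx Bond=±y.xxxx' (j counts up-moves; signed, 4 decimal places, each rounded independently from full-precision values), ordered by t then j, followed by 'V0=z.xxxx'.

No-arbitrage ⇒ martingale measure with p* = (R−d)/(u−d) = 0.7333.
Terminal values V(4,·): V(4,0)=1.0000, V(4,1)=1.0000, V(4,2)=1.0000, V(4,3)=1.0000, V(4,4)=0.0000
  t=3,j=0: stock 42.2000 → up 44.7320 (V=1.0000), down 38.4020 (V=1.0000). Price 0.9804; hedge Δ=0.0000, bond B=0.9804.
  t=3,j=1: stock 49.1560 → up 52.1054 (V=1.0000), down 44.7320 (V=1.0000). Price 0.9804; hedge Δ=0.0000, bond B=0.9804.
  t=3,j=2: stock 57.2587 → up 60.6942 (V=1.0000), down 52.1054 (V=1.0000). Price 0.9804; hedge Δ=0.0000, bond B=0.9804.
  t=3,j=3: stock 66.6969 → up 70.6987 (V=0.0000), down 60.6942 (V=1.0000). Price 0.2614; hedge Δ=-0.1000, bond B=6.9281.
  t=2,j=0: stock 46.3736 → up 49.1560 (V=0.9804), down 42.2000 (V=0.9804). Price 0.9612; hedge Δ=0.0000, bond B=0.9612.
  t=2,j=1: stock 54.0176 → up 57.2587 (V=0.9804), down 49.1560 (V=0.9804). Price 0.9612; hedge Δ=0.0000, bond B=0.9612.
  t=2,j=2: stock 62.9216 → up 66.6969 (V=0.2614), down 57.2587 (V=0.9804). Price 0.4443; hedge Δ=-0.0762, bond B=5.2373.
  t=1,j=0: stock 50.9600 → up 54.0176 (V=0.9612), down 46.3736 (V=0.9612). Price 0.9423; hedge Δ=0.0000, bond B=0.9423.
  t=1,j=1: stock 59.3600 → up 62.9216 (V=0.4443), down 54.0176 (V=0.9612). Price 0.5707; hedge Δ=-0.0581, bond B=4.0167.
  t=0,j=0: stock 56.0000 → up 59.3600 (V=0.5707), down 50.9600 (V=0.9423). Price 0.6567; hedge Δ=-0.0442, bond B=3.1342.
Each (Δ,B) replicates both successor values, so the strategy is self-financing and V0 is arbitrage-free.

(0,0): Delta=-0.0442 Bond=3.1342
(1,0): Delta=0.0000 Bond=0.9423
(1,1): Delta=-0.0581 Bond=4.0167
(2,0): Delta=0.0000 Bond=0.9612
(2,1): Delta=0.0000 Bond=0.9612
(2,2): Delta=-0.0762 Bond=5.2373
(3,0): Delta=0.0000 Bond=0.9804
(3,1): Delta=0.0000 Bond=0.9804
(3,2): Delta=0.0000 Bond=0.9804
(3,3): Delta=-0.1000 Bond=6.9281
V0=0.6567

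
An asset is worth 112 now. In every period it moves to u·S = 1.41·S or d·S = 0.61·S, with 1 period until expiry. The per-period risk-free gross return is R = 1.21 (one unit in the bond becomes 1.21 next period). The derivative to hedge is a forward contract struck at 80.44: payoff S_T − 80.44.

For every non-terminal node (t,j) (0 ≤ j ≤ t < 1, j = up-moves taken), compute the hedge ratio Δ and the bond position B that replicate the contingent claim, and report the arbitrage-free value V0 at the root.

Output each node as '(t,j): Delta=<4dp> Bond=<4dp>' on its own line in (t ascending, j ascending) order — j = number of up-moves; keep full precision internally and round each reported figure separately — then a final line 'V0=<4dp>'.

(0,0): Delta=1.0000 Bond=-66.4793
V0=45.5207

No-arbitrage ⇒ martingale measure with p* = (R−d)/(u−d) = 0.7500.
Terminal payoffs: V(1,0)=-12.1200, V(1,1)=77.4800
Node (0,0) S=112.0000: V=(p*·77.4800+(1−p*)·-12.1200)/1.21=45.5207; Δ=(77.4800−-12.1200)/(157.9200−68.3200)=1.0000; B=V−Δ·S=-66.4793
Self-financing check: at every node Δ·S+B equals the discounted successor values.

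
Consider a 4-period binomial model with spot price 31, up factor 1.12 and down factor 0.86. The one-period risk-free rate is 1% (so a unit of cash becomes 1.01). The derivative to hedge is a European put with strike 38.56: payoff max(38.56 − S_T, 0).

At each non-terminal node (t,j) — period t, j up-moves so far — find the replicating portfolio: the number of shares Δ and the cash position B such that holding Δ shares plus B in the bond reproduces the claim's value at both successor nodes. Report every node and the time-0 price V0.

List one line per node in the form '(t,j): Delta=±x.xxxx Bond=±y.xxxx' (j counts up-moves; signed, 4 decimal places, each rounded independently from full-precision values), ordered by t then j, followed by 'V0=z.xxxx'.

Since d<R<u, set p* = (R−d)/(u−d) = 0.5769; price each node as the discounted p*-expectation of its children.
Terminal values V(4,·): V(4,0)=21.6027, V(4,1)=16.4761, V(4,2)=9.7996, V(4,3)=1.1046, V(4,4)=0.0000
(3,0): S=19.7177. Δ = (V_up−V_dn)/(S_up−S_dn) = (16.4761−21.6027)/(22.0839−16.9573) = -1.0000. V = [p*·16.4761 + (1−p*)·21.6027]/1.01 = 18.4605. B = V − Δ·S = 38.1782.
(3,1): S=25.6789. Δ = (V_up−V_dn)/(S_up−S_dn) = (9.7996−16.4761)/(28.7604−22.0839) = -1.0000. V = [p*·9.7996 + (1−p*)·16.4761]/1.01 = 12.4993. B = V − Δ·S = 38.1782.
(3,2): S=33.4423. Δ = (V_up−V_dn)/(S_up−S_dn) = (1.1046−9.7996)/(37.4554−28.7604) = -1.0000. V = [p*·1.1046 + (1−p*)·9.7996]/1.01 = 4.7359. B = V − Δ·S = 38.1782.
(3,3): S=43.5528. Δ = (V_up−V_dn)/(S_up−S_dn) = (0.0000−1.1046)/(48.7791−37.4554) = -0.0975. V = [p*·0.0000 + (1−p*)·1.1046]/1.01 = 0.4627. B = V − Δ·S = 4.7112.
(2,0): S=22.9276. Δ = (V_up−V_dn)/(S_up−S_dn) = (12.4993−18.4605)/(25.6789−19.7177) = -1.0000. V = [p*·12.4993 + (1−p*)·18.4605]/1.01 = 14.8726. B = V − Δ·S = 37.8002.
(2,1): S=29.8592. Δ = (V_up−V_dn)/(S_up−S_dn) = (4.7359−12.4993)/(33.4423−25.6789) = -1.0000. V = [p*·4.7359 + (1−p*)·12.4993]/1.01 = 7.9410. B = V − Δ·S = 37.8002.
(2,2): S=38.8864. Δ = (V_up−V_dn)/(S_up−S_dn) = (0.4627−4.7359)/(43.5528−33.4423) = -0.4227. V = [p*·0.4627 + (1−p*)·4.7359]/1.01 = 2.2481. B = V − Δ·S = 18.6835.
(1,0): S=26.6600. Δ = (V_up−V_dn)/(S_up−S_dn) = (7.9410−14.8726)/(29.8592−22.9276) = -1.0000. V = [p*·7.9410 + (1−p*)·14.8726]/1.01 = 10.7660. B = V − Δ·S = 37.4260.
(1,1): S=34.7200. Δ = (V_up−V_dn)/(S_up−S_dn) = (2.2481−7.9410)/(38.8864−29.8592) = -0.6306. V = [p*·2.2481 + (1−p*)·7.9410]/1.01 = 4.6105. B = V − Δ·S = 26.5063.
(0,0): S=31.0000. Δ = (V_up−V_dn)/(S_up−S_dn) = (4.6105−10.7660)/(34.7200−26.6600) = -0.7637. V = [p*·4.6105 + (1−p*)·10.7660]/1.01 = 7.1433. B = V − Δ·S = 30.8180.
Self-financing check: at every node Δ·S+B equals the discounted successor values.

(0,0): Delta=-0.7637 Bond=30.8180
(1,0): Delta=-1.0000 Bond=37.4260
(1,1): Delta=-0.6306 Bond=26.5063
(2,0): Delta=-1.0000 Bond=37.8002
(2,1): Delta=-1.0000 Bond=37.8002
(2,2): Delta=-0.4227 Bond=18.6835
(3,0): Delta=-1.0000 Bond=38.1782
(3,1): Delta=-1.0000 Bond=38.1782
(3,2): Delta=-1.0000 Bond=38.1782
(3,3): Delta=-0.0975 Bond=4.7112
V0=7.1433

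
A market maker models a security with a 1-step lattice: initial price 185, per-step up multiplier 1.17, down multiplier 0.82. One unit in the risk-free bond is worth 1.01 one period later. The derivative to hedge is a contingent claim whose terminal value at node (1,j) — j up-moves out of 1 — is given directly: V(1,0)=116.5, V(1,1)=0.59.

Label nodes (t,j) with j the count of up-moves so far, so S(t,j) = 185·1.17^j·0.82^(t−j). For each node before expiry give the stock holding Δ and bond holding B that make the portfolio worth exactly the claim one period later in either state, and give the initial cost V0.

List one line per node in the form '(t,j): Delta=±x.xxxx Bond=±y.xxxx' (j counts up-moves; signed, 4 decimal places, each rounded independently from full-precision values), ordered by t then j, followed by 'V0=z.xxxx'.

Since d<R<u, set p* = (R−d)/(u−d) = 0.5429; price each node as the discounted p*-expectation of its children.
Terminal payoffs: V(1,0)=116.5000, V(1,1)=0.5900
  t=0,j=0: stock 185.0000 → up 216.4500 (V=0.5900), down 151.7000 (V=116.5000). Price 53.0470; hedge Δ=-1.7901, bond B=384.2184.
Each (Δ,B) replicates both successor values, so the strategy is self-financing and V0 is arbitrage-free.

(0,0): Delta=-1.7901 Bond=384.2184
V0=53.0470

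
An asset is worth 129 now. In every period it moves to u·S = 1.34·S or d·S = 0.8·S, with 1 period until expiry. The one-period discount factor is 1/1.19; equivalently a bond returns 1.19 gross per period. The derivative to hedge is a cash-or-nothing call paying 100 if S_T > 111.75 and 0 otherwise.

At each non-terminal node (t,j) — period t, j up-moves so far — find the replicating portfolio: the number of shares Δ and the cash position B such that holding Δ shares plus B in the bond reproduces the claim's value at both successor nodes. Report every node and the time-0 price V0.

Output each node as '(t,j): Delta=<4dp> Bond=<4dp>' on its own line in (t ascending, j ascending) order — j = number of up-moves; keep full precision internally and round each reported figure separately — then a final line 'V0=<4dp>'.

(0,0): Delta=1.4355 Bond=-124.4942
V0=60.6909

The replicating-portfolio and risk-neutral prices coincide; use p* = (1.19−0.8)/(1.34−0.8) = 0.7222 for the latter.
Terminal values V(1,·): V(1,0)=0.0000, V(1,1)=100.0000
(0,0): S=129.0000. Δ = (V_up−V_dn)/(S_up−S_dn) = (100.0000−0.0000)/(172.8600−103.2000) = 1.4355. V = [p*·100.0000 + (1−p*)·0.0000]/1.19 = 60.6909. B = V − Δ·S = -124.4942.
Each (Δ,B) replicates both successor values, so the strategy is self-financing and V0 is arbitrage-free.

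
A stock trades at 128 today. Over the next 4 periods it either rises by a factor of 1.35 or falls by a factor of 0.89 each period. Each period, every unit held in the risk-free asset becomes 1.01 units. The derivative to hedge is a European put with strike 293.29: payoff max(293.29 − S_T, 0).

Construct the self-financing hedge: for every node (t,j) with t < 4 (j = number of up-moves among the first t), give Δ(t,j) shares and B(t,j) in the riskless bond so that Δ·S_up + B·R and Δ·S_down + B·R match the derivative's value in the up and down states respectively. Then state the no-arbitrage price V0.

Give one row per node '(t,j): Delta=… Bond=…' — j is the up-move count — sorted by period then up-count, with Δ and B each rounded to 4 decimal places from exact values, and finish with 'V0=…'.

(0,0): Delta=-0.9614 Bond=277.4934
(1,0): Delta=-1.0000 Bond=284.6644
(1,1): Delta=-0.8893 Bond=267.8129
(2,0): Delta=-1.0000 Bond=287.5110
(2,1): Delta=-1.0000 Bond=287.5110
(2,2): Delta=-0.6826 Bond=222.2678
(3,0): Delta=-1.0000 Bond=290.3861
(3,1): Delta=-1.0000 Bond=290.3861
(3,2): Delta=-1.0000 Bond=290.3861
(3,3): Delta=-0.0898 Bond=37.7863
V0=154.4328

Under the risk-neutral measure, an up-move has probability p* = (R−d)/(u−d) = 0.2609 and values discount at R = 1.01.
Terminal values V(4,·): V(4,0)=212.9799, V(4,1)=171.4714, V(4,2)=108.5089, V(4,3)=13.0041, V(4,4)=0.0000
  t=3,j=0: stock 90.2360 → up 121.8186 (V=171.4714), down 80.3101 (V=212.9799). Price 200.1501; hedge Δ=-1.0000, bond B=290.3861.
  t=3,j=1: stock 136.8749 → up 184.7811 (V=108.5089), down 121.8186 (V=171.4714). Price 153.5113; hedge Δ=-1.0000, bond B=290.3861.
  t=3,j=2: stock 207.6192 → up 280.2859 (V=13.0041), down 184.7811 (V=108.5089). Price 82.7669; hedge Δ=-1.0000, bond B=290.3861.
  t=3,j=3: stock 314.9280 → up 425.1528 (V=0.0000), down 280.2859 (V=13.0041). Price 9.5165; hedge Δ=-0.0898, bond B=37.7863.
  t=2,j=0: stock 101.3888 → up 136.8749 (V=153.5113), down 90.2360 (V=200.1501). Price 186.1222; hedge Δ=-1.0000, bond B=287.5110.
  t=2,j=1: stock 153.7920 → up 207.6192 (V=82.7669), down 136.8749 (V=153.5113). Price 133.7190; hedge Δ=-1.0000, bond B=287.5110.
  t=2,j=2: stock 233.2800 → up 314.9280 (V=9.5165), down 207.6192 (V=82.7669). Price 63.0279; hedge Δ=-0.6826, bond B=222.2678.
  t=1,j=0: stock 113.9200 → up 153.7920 (V=133.7190), down 101.3888 (V=186.1222). Price 170.7444; hedge Δ=-1.0000, bond B=284.6644.
  t=1,j=1: stock 172.8000 → up 233.2800 (V=63.0279), down 153.7920 (V=133.7190). Price 114.1365; hedge Δ=-0.8893, bond B=267.8129.
  t=0,j=0: stock 128.0000 → up 172.8000 (V=114.1365), down 113.9200 (V=170.7444). Price 154.4328; hedge Δ=-0.9614, bond B=277.4934.
Self-financing check: at every node Δ·S+B equals the discounted successor values.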